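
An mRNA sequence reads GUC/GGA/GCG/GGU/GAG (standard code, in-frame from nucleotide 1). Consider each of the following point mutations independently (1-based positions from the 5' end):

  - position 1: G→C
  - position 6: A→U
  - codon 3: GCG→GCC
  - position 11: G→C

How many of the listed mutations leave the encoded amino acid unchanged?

2

Codon 1: GUC (Val) → CUC (Leu) — missense.
Codon 2: GGA (Gly) → GGU (Gly) — synonymous.
Codon 3: GCG (Ala) → GCC (Ala) — synonymous.
Codon 4: GGU (Gly) → GCU (Ala) — missense.
Synonymous: 2 of 4.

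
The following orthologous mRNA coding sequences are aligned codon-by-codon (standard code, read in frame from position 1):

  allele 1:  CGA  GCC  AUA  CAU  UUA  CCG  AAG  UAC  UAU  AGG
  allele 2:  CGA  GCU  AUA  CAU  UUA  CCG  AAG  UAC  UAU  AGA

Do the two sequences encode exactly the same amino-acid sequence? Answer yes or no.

Codon 1: CGA Arg / CGA Arg — identical.
Codon 2: GCC Ala / GCU Ala — synonymous.
Codon 3: AUA Ile / AUA Ile — identical.
Codon 4: CAU His / CAU His — identical.
Codon 5: UUA Leu / UUA Leu — identical.
Codon 6: CCG Pro / CCG Pro — identical.
Codon 7: AAG Lys / AAG Lys — identical.
Codon 8: UAC Tyr / UAC Tyr — identical.
Codon 9: UAU Tyr / UAU Tyr — identical.
Codon 10: AGG Arg / AGA Arg — synonymous.
Nonsynonymous differences: 0 → same protein.

yes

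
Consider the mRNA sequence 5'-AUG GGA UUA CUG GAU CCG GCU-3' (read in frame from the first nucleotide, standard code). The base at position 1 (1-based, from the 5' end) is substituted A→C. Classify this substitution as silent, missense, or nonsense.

Position 1 falls in codon 1: AUG → Met.
After the substitution the codon is CUG → Leu.
Met ≠ Leu, so this is a missense mutation.

missense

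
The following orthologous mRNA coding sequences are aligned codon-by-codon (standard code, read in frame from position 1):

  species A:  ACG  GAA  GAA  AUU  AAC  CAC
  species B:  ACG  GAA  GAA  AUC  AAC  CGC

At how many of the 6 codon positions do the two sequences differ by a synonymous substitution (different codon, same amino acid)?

1

Codon 1: ACG Thr / ACG Thr — identical.
Codon 2: GAA Glu / GAA Glu — identical.
Codon 3: GAA Glu / GAA Glu — identical.
Codon 4: AUU Ile / AUC Ile — synonymous.
Codon 5: AAC Asn / AAC Asn — identical.
Codon 6: CAC His / CGC Arg — nonsynonymous.
Synonymous differences: 1.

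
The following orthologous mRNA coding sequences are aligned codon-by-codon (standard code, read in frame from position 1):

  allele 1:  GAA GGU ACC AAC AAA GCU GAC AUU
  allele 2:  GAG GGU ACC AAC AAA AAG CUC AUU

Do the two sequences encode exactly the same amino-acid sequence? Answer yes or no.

no

Codon 1: GAA Glu / GAG Glu — synonymous.
Codon 2: GGU Gly / GGU Gly — identical.
Codon 3: ACC Thr / ACC Thr — identical.
Codon 4: AAC Asn / AAC Asn — identical.
Codon 5: AAA Lys / AAA Lys — identical.
Codon 6: GCU Ala / AAG Lys — nonsynonymous.
Codon 7: GAC Asp / CUC Leu — nonsynonymous.
Codon 8: AUU Ile / AUU Ile — identical.
Nonsynonymous differences: 2 → different protein.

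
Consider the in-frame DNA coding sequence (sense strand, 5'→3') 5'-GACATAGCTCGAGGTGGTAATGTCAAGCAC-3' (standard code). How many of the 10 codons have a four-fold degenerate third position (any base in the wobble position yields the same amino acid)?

5

Codon 1 GAC (Asp): third position 2-fold.
Codon 2 ATA (Ile): third position 3-fold.
Codon 3 GCT (Ala): third position 4-fold.
Codon 4 CGA (Arg): third position 4-fold.
Codon 5 GGT (Gly): third position 4-fold.
Codon 6 GGT (Gly): third position 4-fold.
Codon 7 AAT (Asn): third position 2-fold.
Codon 8 GTC (Val): third position 4-fold.
Codon 9 AAG (Lys): third position 2-fold.
Codon 10 CAC (His): third position 2-fold.
Four-fold degenerate third positions: 5.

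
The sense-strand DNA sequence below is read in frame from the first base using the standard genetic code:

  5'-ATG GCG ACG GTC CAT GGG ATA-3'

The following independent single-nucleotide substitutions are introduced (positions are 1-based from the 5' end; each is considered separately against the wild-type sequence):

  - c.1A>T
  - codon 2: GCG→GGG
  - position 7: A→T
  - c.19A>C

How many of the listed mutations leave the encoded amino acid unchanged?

Codon 1: ATG (Met) → TTG (Leu) — missense.
Codon 2: GCG (Ala) → GGG (Gly) — missense.
Codon 3: ACG (Thr) → TCG (Ser) — missense.
Codon 7: ATA (Ile) → CTA (Leu) — missense.
Synonymous: 0 of 4.

0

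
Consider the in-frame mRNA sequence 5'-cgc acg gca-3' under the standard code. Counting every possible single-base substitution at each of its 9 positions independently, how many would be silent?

Codon 1 (CGC, Arg): 3 synonymous substitutions.
Codon 2 (ACG, Thr): 3 synonymous substitutions.
Codon 3 (GCA, Ala): 3 synonymous substitutions.
Total: 3 + 3 + 3 = 9.

9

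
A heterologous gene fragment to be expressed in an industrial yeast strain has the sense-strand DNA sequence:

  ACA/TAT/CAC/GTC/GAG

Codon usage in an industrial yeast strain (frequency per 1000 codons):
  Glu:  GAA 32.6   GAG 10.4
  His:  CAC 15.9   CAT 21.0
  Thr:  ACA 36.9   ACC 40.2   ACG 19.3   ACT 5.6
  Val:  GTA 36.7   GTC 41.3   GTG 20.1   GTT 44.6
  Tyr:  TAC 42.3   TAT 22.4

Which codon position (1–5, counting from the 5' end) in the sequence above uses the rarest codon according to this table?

5

Codon 1 ACA (Thr): 36.9 per 1000.
Codon 2 TAT (Tyr): 22.4 per 1000.
Codon 3 CAC (His): 15.9 per 1000.
Codon 4 GTC (Val): 41.3 per 1000.
Codon 5 GAG (Glu): 10.4 per 1000.
Lowest frequency is 10.4 at codon 5.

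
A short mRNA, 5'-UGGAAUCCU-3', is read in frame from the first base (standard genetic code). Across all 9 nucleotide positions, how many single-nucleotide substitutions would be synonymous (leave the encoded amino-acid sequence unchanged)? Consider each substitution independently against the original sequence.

Codon 1 (UGG, Trp): 0 synonymous substitutions.
Codon 2 (AAU, Asn): 1 synonymous substitution.
Codon 3 (CCU, Pro): 3 synonymous substitutions.
Total: 0 + 1 + 3 = 4.

4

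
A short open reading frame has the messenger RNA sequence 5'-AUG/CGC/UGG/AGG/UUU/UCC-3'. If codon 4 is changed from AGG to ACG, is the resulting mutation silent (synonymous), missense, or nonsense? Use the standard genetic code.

Position 11 falls in codon 4: AGG → Arg.
After the substitution the codon is ACG → Thr.
Arg ≠ Thr, so this is a missense mutation.

missense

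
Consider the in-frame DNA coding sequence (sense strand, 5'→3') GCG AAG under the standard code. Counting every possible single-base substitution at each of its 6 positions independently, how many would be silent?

4

Codon 1 (GCG, Ala): 3 synonymous substitutions.
Codon 2 (AAG, Lys): 1 synonymous substitution.
Total: 3 + 1 = 4.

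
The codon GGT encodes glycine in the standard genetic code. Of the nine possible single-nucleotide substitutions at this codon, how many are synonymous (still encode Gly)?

3

Position 1: none → 0 synonymous.
Position 2: none → 0 synonymous.
Position 3: GGC, GGA, GGG → 3 synonymous.
Total: 0 + 0 + 3 = 3.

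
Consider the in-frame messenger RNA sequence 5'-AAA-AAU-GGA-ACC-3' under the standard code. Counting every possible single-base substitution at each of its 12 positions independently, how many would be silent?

8

Codon 1 (AAA, Lys): 1 synonymous substitution.
Codon 2 (AAU, Asn): 1 synonymous substitution.
Codon 3 (GGA, Gly): 3 synonymous substitutions.
Codon 4 (ACC, Thr): 3 synonymous substitutions.
Total: 1 + 1 + 3 + 3 = 8.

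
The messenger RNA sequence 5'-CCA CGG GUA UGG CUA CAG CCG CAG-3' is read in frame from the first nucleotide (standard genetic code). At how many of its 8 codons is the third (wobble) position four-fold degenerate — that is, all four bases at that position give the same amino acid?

5

Codon 1 CCA (Pro): third position 4-fold.
Codon 2 CGG (Arg): third position 4-fold.
Codon 3 GUA (Val): third position 4-fold.
Codon 4 UGG (Trp): third position 1-fold.
Codon 5 CUA (Leu): third position 4-fold.
Codon 6 CAG (Gln): third position 2-fold.
Codon 7 CCG (Pro): third position 4-fold.
Codon 8 CAG (Gln): third position 2-fold.
Four-fold degenerate third positions: 5.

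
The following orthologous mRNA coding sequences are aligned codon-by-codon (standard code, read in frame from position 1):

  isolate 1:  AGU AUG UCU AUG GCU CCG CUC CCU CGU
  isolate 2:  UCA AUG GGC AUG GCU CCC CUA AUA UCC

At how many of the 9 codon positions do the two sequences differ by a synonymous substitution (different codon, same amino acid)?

Codon 1: AGU Ser / UCA Ser — synonymous.
Codon 2: AUG Met / AUG Met — identical.
Codon 3: UCU Ser / GGC Gly — nonsynonymous.
Codon 4: AUG Met / AUG Met — identical.
Codon 5: GCU Ala / GCU Ala — identical.
Codon 6: CCG Pro / CCC Pro — synonymous.
Codon 7: CUC Leu / CUA Leu — synonymous.
Codon 8: CCU Pro / AUA Ile — nonsynonymous.
Codon 9: CGU Arg / UCC Ser — nonsynonymous.
Synonymous differences: 3.

3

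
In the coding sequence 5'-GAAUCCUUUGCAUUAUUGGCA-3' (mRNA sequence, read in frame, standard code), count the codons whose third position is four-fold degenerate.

Codon 1 GAA (Glu): third position 2-fold.
Codon 2 UCC (Ser): third position 4-fold.
Codon 3 UUU (Phe): third position 2-fold.
Codon 4 GCA (Ala): third position 4-fold.
Codon 5 UUA (Leu): third position 2-fold.
Codon 6 UUG (Leu): third position 2-fold.
Codon 7 GCA (Ala): third position 4-fold.
Four-fold degenerate third positions: 3.

3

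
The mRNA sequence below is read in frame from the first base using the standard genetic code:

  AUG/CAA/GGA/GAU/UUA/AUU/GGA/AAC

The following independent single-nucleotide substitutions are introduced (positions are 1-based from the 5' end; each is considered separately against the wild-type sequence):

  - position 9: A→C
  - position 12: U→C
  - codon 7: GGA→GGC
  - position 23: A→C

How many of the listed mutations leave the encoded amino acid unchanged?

Codon 3: GGA (Gly) → GGC (Gly) — synonymous.
Codon 4: GAU (Asp) → GAC (Asp) — synonymous.
Codon 7: GGA (Gly) → GGC (Gly) — synonymous.
Codon 8: AAC (Asn) → ACC (Thr) — missense.
Synonymous: 3 of 4.

3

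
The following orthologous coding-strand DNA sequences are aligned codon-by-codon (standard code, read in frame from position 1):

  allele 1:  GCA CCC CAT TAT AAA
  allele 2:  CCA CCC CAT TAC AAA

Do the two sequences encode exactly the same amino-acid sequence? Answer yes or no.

Codon 1: GCA Ala / CCA Pro — nonsynonymous.
Codon 2: CCC Pro / CCC Pro — identical.
Codon 3: CAT His / CAT His — identical.
Codon 4: TAT Tyr / TAC Tyr — synonymous.
Codon 5: AAA Lys / AAA Lys — identical.
Nonsynonymous differences: 1 → different protein.

no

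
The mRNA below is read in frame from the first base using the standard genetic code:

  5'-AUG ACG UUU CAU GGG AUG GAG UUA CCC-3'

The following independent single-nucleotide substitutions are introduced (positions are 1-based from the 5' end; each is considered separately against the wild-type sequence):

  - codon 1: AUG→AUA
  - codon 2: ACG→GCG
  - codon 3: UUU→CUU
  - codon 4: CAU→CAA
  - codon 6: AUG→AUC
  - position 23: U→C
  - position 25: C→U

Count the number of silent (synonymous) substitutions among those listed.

0

Codon 1: AUG (Met) → AUA (Ile) — missense.
Codon 2: ACG (Thr) → GCG (Ala) — missense.
Codon 3: UUU (Phe) → CUU (Leu) — missense.
Codon 4: CAU (His) → CAA (Gln) — missense.
Codon 6: AUG (Met) → AUC (Ile) — missense.
Codon 8: UUA (Leu) → UCA (Ser) — missense.
Codon 9: CCC (Pro) → UCC (Ser) — missense.
Synonymous: 0 of 7.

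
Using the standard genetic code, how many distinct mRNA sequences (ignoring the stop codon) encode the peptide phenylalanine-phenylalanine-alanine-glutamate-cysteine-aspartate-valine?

Phe: 2 codons.
Phe: 2 codons.
Ala: 4 codons.
Glu: 2 codons.
Cys: 2 codons.
Asp: 2 codons.
Val: 4 codons.
2 × 2 × 4 × 2 × 2 × 2 × 4 = 512.

512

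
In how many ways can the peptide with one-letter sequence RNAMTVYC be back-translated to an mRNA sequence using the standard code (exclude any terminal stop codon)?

Arg: 6 codons.
Asn: 2 codons.
Ala: 4 codons.
Met: 1 codon.
Thr: 4 codons.
Val: 4 codons.
Tyr: 2 codons.
Cys: 2 codons.
6 × 2 × 4 × 1 × 4 × 4 × 2 × 2 = 3072.

3072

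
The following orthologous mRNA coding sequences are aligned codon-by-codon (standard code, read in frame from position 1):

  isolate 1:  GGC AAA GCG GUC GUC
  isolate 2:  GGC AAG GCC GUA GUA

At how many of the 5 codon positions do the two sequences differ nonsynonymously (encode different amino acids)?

0

Codon 1: GGC Gly / GGC Gly — identical.
Codon 2: AAA Lys / AAG Lys — synonymous.
Codon 3: GCG Ala / GCC Ala — synonymous.
Codon 4: GUC Val / GUA Val — synonymous.
Codon 5: GUC Val / GUA Val — synonymous.
Nonsynonymous differences: 0.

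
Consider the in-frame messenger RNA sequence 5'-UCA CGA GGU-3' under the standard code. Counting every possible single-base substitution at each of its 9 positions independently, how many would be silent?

Codon 1 (UCA, Ser): 3 synonymous substitutions.
Codon 2 (CGA, Arg): 4 synonymous substitutions.
Codon 3 (GGU, Gly): 3 synonymous substitutions.
Total: 3 + 4 + 3 = 10.

10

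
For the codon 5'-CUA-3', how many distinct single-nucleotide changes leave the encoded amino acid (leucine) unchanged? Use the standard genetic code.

Position 1: UUA → 1 synonymous.
Position 2: none → 0 synonymous.
Position 3: CUU, CUC, CUG → 3 synonymous.
Total: 1 + 0 + 3 = 4.

4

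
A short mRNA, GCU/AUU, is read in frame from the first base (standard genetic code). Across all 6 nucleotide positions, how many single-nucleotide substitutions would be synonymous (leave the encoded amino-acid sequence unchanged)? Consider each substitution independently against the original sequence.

5

Codon 1 (GCU, Ala): 3 synonymous substitutions.
Codon 2 (AUU, Ile): 2 synonymous substitutions.
Total: 3 + 2 = 5.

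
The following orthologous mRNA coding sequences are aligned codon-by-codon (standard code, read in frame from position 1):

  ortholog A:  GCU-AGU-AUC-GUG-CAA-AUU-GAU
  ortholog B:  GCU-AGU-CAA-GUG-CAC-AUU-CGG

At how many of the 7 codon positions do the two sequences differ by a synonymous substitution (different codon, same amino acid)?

Codon 1: GCU Ala / GCU Ala — identical.
Codon 2: AGU Ser / AGU Ser — identical.
Codon 3: AUC Ile / CAA Gln — nonsynonymous.
Codon 4: GUG Val / GUG Val — identical.
Codon 5: CAA Gln / CAC His — nonsynonymous.
Codon 6: AUU Ile / AUU Ile — identical.
Codon 7: GAU Asp / CGG Arg — nonsynonymous.
Synonymous differences: 0.

0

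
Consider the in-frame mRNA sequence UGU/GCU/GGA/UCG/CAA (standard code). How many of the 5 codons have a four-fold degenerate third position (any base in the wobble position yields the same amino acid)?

3

Codon 1 UGU (Cys): third position 2-fold.
Codon 2 GCU (Ala): third position 4-fold.
Codon 3 GGA (Gly): third position 4-fold.
Codon 4 UCG (Ser): third position 4-fold.
Codon 5 CAA (Gln): third position 2-fold.
Four-fold degenerate third positions: 3.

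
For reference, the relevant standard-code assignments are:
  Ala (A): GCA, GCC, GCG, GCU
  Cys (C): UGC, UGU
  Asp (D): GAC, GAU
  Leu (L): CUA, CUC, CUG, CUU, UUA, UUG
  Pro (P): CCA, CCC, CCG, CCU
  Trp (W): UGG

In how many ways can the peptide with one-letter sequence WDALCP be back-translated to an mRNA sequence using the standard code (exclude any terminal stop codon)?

Trp: 1 codon.
Asp: 2 codons.
Ala: 4 codons.
Leu: 6 codons.
Cys: 2 codons.
Pro: 4 codons.
1 × 2 × 4 × 6 × 2 × 4 = 384.

384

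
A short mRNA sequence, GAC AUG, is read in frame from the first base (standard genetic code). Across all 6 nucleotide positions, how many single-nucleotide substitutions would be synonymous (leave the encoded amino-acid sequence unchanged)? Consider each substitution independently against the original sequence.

1

Codon 1 (GAC, Asp): 1 synonymous substitution.
Codon 2 (AUG, Met): 0 synonymous substitutions.
Total: 1 + 0 = 1.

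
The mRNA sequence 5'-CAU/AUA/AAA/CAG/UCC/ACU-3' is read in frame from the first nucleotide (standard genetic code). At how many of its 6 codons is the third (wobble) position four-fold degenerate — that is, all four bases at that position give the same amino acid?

2

Codon 1 CAU (His): third position 2-fold.
Codon 2 AUA (Ile): third position 3-fold.
Codon 3 AAA (Lys): third position 2-fold.
Codon 4 CAG (Gln): third position 2-fold.
Codon 5 UCC (Ser): third position 4-fold.
Codon 6 ACU (Thr): third position 4-fold.
Four-fold degenerate third positions: 2.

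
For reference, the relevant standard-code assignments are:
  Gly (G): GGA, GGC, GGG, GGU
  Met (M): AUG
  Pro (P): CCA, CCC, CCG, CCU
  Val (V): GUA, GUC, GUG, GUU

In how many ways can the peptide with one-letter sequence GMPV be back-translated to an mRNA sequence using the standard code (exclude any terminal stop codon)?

Gly: 4 codons.
Met: 1 codon.
Pro: 4 codons.
Val: 4 codons.
4 × 1 × 4 × 4 = 64.

64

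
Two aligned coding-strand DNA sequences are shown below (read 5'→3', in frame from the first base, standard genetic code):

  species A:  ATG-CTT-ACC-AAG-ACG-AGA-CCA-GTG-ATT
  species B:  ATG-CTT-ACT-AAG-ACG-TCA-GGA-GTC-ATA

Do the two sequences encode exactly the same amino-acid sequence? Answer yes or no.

no

Codon 1: ATG Met / ATG Met — identical.
Codon 2: CTT Leu / CTT Leu — identical.
Codon 3: ACC Thr / ACT Thr — synonymous.
Codon 4: AAG Lys / AAG Lys — identical.
Codon 5: ACG Thr / ACG Thr — identical.
Codon 6: AGA Arg / TCA Ser — nonsynonymous.
Codon 7: CCA Pro / GGA Gly — nonsynonymous.
Codon 8: GTG Val / GTC Val — synonymous.
Codon 9: ATT Ile / ATA Ile — synonymous.
Nonsynonymous differences: 2 → different protein.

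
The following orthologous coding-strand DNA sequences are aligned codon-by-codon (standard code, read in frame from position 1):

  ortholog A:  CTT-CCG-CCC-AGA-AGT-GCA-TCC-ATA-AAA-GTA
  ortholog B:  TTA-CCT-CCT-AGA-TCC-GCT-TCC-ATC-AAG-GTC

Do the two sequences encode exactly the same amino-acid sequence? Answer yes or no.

yes

Codon 1: CTT Leu / TTA Leu — synonymous.
Codon 2: CCG Pro / CCT Pro — synonymous.
Codon 3: CCC Pro / CCT Pro — synonymous.
Codon 4: AGA Arg / AGA Arg — identical.
Codon 5: AGT Ser / TCC Ser — synonymous.
Codon 6: GCA Ala / GCT Ala — synonymous.
Codon 7: TCC Ser / TCC Ser — identical.
Codon 8: ATA Ile / ATC Ile — synonymous.
Codon 9: AAA Lys / AAG Lys — synonymous.
Codon 10: GTA Val / GTC Val — synonymous.
Nonsynonymous differences: 0 → same protein.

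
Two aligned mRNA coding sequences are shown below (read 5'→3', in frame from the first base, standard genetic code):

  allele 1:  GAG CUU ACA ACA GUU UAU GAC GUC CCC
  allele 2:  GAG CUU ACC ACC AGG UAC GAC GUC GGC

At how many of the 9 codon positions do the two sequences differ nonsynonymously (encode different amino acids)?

Codon 1: GAG Glu / GAG Glu — identical.
Codon 2: CUU Leu / CUU Leu — identical.
Codon 3: ACA Thr / ACC Thr — synonymous.
Codon 4: ACA Thr / ACC Thr — synonymous.
Codon 5: GUU Val / AGG Arg — nonsynonymous.
Codon 6: UAU Tyr / UAC Tyr — synonymous.
Codon 7: GAC Asp / GAC Asp — identical.
Codon 8: GUC Val / GUC Val — identical.
Codon 9: CCC Pro / GGC Gly — nonsynonymous.
Nonsynonymous differences: 2.

2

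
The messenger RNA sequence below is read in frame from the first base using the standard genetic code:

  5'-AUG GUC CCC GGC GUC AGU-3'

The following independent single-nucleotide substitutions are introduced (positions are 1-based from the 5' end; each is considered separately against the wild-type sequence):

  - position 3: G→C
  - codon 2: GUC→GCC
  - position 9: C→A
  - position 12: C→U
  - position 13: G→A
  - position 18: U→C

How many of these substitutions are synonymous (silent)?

3

Codon 1: AUG (Met) → AUC (Ile) — missense.
Codon 2: GUC (Val) → GCC (Ala) — missense.
Codon 3: CCC (Pro) → CCA (Pro) — synonymous.
Codon 4: GGC (Gly) → GGU (Gly) — synonymous.
Codon 5: GUC (Val) → AUC (Ile) — missense.
Codon 6: AGU (Ser) → AGC (Ser) — synonymous.
Synonymous: 3 of 6.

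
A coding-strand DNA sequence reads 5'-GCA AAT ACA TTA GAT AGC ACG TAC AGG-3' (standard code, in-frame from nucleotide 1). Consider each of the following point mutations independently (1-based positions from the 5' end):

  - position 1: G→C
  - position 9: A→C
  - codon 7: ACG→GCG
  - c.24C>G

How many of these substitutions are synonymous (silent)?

Codon 1: GCA (Ala) → CCA (Pro) — missense.
Codon 3: ACA (Thr) → ACC (Thr) — synonymous.
Codon 7: ACG (Thr) → GCG (Ala) — missense.
Codon 8: TAC (Tyr) → TAG (Stop) — nonsense.
Synonymous: 1 of 4.

1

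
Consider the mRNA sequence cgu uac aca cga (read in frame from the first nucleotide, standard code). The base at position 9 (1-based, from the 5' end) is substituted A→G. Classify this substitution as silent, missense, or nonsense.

silent

Position 9 falls in codon 3: ACA → Thr.
After the substitution the codon is ACG → Thr.
Both encode Thr, so the change is synonymous.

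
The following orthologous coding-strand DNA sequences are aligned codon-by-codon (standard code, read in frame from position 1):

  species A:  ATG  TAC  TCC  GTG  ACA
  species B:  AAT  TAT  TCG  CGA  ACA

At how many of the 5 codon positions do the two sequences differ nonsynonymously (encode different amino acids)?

Codon 1: ATG Met / AAT Asn — nonsynonymous.
Codon 2: TAC Tyr / TAT Tyr — synonymous.
Codon 3: TCC Ser / TCG Ser — synonymous.
Codon 4: GTG Val / CGA Arg — nonsynonymous.
Codon 5: ACA Thr / ACA Thr — identical.
Nonsynonymous differences: 2.

2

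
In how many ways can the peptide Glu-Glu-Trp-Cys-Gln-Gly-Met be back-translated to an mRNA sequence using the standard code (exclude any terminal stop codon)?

64

Glu: 2 codons.
Glu: 2 codons.
Trp: 1 codon.
Cys: 2 codons.
Gln: 2 codons.
Gly: 4 codons.
Met: 1 codon.
2 × 2 × 1 × 2 × 2 × 4 × 1 = 64.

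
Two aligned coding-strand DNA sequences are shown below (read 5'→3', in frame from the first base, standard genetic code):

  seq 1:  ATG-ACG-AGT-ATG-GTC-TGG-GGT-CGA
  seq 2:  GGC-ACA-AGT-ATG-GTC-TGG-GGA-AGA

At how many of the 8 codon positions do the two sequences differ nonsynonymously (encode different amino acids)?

Codon 1: ATG Met / GGC Gly — nonsynonymous.
Codon 2: ACG Thr / ACA Thr — synonymous.
Codon 3: AGT Ser / AGT Ser — identical.
Codon 4: ATG Met / ATG Met — identical.
Codon 5: GTC Val / GTC Val — identical.
Codon 6: TGG Trp / TGG Trp — identical.
Codon 7: GGT Gly / GGA Gly — synonymous.
Codon 8: CGA Arg / AGA Arg — synonymous.
Nonsynonymous differences: 1.

1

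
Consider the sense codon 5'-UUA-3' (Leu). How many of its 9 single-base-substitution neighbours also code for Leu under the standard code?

Position 1: CUA → 1 synonymous.
Position 2: none → 0 synonymous.
Position 3: UUG → 1 synonymous.
Total: 1 + 0 + 1 = 2.

2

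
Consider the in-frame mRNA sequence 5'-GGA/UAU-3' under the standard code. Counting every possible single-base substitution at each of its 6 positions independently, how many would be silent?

Codon 1 (GGA, Gly): 3 synonymous substitutions.
Codon 2 (UAU, Tyr): 1 synonymous substitution.
Total: 3 + 1 = 4.

4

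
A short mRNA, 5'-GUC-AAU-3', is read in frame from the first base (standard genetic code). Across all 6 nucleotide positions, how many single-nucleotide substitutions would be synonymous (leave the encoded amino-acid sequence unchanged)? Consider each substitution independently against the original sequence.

Codon 1 (GUC, Val): 3 synonymous substitutions.
Codon 2 (AAU, Asn): 1 synonymous substitution.
Total: 3 + 1 = 4.

4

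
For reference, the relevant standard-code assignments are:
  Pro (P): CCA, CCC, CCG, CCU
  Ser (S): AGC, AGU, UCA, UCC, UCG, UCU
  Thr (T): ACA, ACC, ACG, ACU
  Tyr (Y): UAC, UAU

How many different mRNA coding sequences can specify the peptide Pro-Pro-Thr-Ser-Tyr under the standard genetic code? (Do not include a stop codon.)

Pro: 4 codons.
Pro: 4 codons.
Thr: 4 codons.
Ser: 6 codons.
Tyr: 2 codons.
4 × 4 × 4 × 6 × 2 = 768.

768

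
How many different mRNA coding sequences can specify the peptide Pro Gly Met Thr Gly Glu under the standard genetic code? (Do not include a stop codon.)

Pro: 4 codons.
Gly: 4 codons.
Met: 1 codon.
Thr: 4 codons.
Gly: 4 codons.
Glu: 2 codons.
4 × 4 × 1 × 4 × 4 × 2 = 512.

512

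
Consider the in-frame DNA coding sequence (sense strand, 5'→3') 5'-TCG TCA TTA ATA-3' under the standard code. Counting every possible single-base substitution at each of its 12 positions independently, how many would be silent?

10

Codon 1 (TCG, Ser): 3 synonymous substitutions.
Codon 2 (TCA, Ser): 3 synonymous substitutions.
Codon 3 (TTA, Leu): 2 synonymous substitutions.
Codon 4 (ATA, Ile): 2 synonymous substitutions.
Total: 3 + 3 + 2 + 2 = 10.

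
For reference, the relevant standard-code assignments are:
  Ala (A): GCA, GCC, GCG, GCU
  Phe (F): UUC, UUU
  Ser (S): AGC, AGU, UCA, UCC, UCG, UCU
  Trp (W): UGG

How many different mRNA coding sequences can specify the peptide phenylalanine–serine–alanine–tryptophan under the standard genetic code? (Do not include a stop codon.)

48

Phe: 2 codons.
Ser: 6 codons.
Ala: 4 codons.
Trp: 1 codon.
2 × 6 × 4 × 1 = 48.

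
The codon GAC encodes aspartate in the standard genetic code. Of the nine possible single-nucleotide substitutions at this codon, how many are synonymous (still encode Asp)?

Position 1: none → 0 synonymous.
Position 2: none → 0 synonymous.
Position 3: GAU → 1 synonymous.
Total: 0 + 0 + 1 = 1.

1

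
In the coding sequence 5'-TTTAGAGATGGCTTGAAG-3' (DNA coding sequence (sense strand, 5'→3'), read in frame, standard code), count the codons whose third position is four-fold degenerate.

Codon 1 TTT (Phe): third position 2-fold.
Codon 2 AGA (Arg): third position 2-fold.
Codon 3 GAT (Asp): third position 2-fold.
Codon 4 GGC (Gly): third position 4-fold.
Codon 5 TTG (Leu): third position 2-fold.
Codon 6 AAG (Lys): third position 2-fold.
Four-fold degenerate third positions: 1.

1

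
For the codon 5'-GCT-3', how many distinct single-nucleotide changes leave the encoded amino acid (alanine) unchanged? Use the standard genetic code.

Position 1: none → 0 synonymous.
Position 2: none → 0 synonymous.
Position 3: GCC, GCA, GCG → 3 synonymous.
Total: 0 + 0 + 3 = 3.

3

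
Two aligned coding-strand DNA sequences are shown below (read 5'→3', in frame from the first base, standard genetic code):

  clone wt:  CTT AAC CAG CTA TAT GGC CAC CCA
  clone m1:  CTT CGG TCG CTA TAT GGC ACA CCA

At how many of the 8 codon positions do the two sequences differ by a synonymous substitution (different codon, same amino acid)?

0

Codon 1: CTT Leu / CTT Leu — identical.
Codon 2: AAC Asn / CGG Arg — nonsynonymous.
Codon 3: CAG Gln / TCG Ser — nonsynonymous.
Codon 4: CTA Leu / CTA Leu — identical.
Codon 5: TAT Tyr / TAT Tyr — identical.
Codon 6: GGC Gly / GGC Gly — identical.
Codon 7: CAC His / ACA Thr — nonsynonymous.
Codon 8: CCA Pro / CCA Pro — identical.
Synonymous differences: 0.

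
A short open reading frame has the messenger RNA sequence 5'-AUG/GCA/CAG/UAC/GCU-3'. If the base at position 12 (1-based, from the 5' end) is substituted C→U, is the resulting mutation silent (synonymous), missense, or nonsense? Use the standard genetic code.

Position 12 falls in codon 4: UAC → Tyr.
After the substitution the codon is UAU → Tyr.
Both encode Tyr, so the change is synonymous.

silent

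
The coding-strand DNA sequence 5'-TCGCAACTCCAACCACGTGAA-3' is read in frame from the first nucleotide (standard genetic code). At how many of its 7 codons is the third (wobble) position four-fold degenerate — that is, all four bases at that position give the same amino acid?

Codon 1 TCG (Ser): third position 4-fold.
Codon 2 CAA (Gln): third position 2-fold.
Codon 3 CTC (Leu): third position 4-fold.
Codon 4 CAA (Gln): third position 2-fold.
Codon 5 CCA (Pro): third position 4-fold.
Codon 6 CGT (Arg): third position 4-fold.
Codon 7 GAA (Glu): third position 2-fold.
Four-fold degenerate third positions: 4.

4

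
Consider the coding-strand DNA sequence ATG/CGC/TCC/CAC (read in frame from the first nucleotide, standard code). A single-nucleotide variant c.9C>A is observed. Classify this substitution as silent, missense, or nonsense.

Position 9 falls in codon 3: TCC → Ser.
After the substitution the codon is TCA → Ser.
Both encode Ser, so the change is synonymous.

silent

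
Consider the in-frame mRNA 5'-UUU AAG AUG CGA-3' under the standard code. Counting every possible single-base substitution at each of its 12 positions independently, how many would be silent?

Codon 1 (UUU, Phe): 1 synonymous substitution.
Codon 2 (AAG, Lys): 1 synonymous substitution.
Codon 3 (AUG, Met): 0 synonymous substitutions.
Codon 4 (CGA, Arg): 4 synonymous substitutions.
Total: 1 + 1 + 0 + 4 = 6.

6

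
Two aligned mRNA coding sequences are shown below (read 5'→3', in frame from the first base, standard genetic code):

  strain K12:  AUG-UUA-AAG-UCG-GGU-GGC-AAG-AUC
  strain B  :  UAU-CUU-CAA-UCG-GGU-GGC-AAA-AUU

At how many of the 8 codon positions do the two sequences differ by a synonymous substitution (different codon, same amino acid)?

3

Codon 1: AUG Met / UAU Tyr — nonsynonymous.
Codon 2: UUA Leu / CUU Leu — synonymous.
Codon 3: AAG Lys / CAA Gln — nonsynonymous.
Codon 4: UCG Ser / UCG Ser — identical.
Codon 5: GGU Gly / GGU Gly — identical.
Codon 6: GGC Gly / GGC Gly — identical.
Codon 7: AAG Lys / AAA Lys — synonymous.
Codon 8: AUC Ile / AUU Ile — synonymous.
Synonymous differences: 3.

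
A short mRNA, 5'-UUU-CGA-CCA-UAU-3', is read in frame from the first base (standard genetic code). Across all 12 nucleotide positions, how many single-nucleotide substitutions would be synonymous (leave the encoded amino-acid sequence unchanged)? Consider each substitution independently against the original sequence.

Codon 1 (UUU, Phe): 1 synonymous substitution.
Codon 2 (CGA, Arg): 4 synonymous substitutions.
Codon 3 (CCA, Pro): 3 synonymous substitutions.
Codon 4 (UAU, Tyr): 1 synonymous substitution.
Total: 1 + 4 + 3 + 1 = 9.

9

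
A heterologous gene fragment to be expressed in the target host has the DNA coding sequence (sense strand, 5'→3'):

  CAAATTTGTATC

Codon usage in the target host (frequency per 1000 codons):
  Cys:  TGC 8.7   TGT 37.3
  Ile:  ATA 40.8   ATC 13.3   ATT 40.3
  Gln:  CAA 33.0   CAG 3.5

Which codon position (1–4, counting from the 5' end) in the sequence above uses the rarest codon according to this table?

4

Codon 1 CAA (Gln): 33.0 per 1000.
Codon 2 ATT (Ile): 40.3 per 1000.
Codon 3 TGT (Cys): 37.3 per 1000.
Codon 4 ATC (Ile): 13.3 per 1000.
Lowest frequency is 13.3 at codon 4.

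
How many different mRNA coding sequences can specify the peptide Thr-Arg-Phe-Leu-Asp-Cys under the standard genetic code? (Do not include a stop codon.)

1152

Thr: 4 codons.
Arg: 6 codons.
Phe: 2 codons.
Leu: 6 codons.
Asp: 2 codons.
Cys: 2 codons.
4 × 6 × 2 × 6 × 2 × 2 = 1152.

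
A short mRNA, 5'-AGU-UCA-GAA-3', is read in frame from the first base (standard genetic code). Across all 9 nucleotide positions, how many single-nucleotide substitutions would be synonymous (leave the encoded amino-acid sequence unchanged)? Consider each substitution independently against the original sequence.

5

Codon 1 (AGU, Ser): 1 synonymous substitution.
Codon 2 (UCA, Ser): 3 synonymous substitutions.
Codon 3 (GAA, Glu): 1 synonymous substitution.
Total: 1 + 3 + 1 = 5.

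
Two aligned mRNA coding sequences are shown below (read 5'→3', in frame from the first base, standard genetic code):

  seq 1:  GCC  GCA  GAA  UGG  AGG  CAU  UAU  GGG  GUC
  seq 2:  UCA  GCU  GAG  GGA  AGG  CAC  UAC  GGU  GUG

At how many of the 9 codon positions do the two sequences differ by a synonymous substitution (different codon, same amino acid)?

6

Codon 1: GCC Ala / UCA Ser — nonsynonymous.
Codon 2: GCA Ala / GCU Ala — synonymous.
Codon 3: GAA Glu / GAG Glu — synonymous.
Codon 4: UGG Trp / GGA Gly — nonsynonymous.
Codon 5: AGG Arg / AGG Arg — identical.
Codon 6: CAU His / CAC His — synonymous.
Codon 7: UAU Tyr / UAC Tyr — synonymous.
Codon 8: GGG Gly / GGU Gly — synonymous.
Codon 9: GUC Val / GUG Val — synonymous.
Synonymous differences: 6.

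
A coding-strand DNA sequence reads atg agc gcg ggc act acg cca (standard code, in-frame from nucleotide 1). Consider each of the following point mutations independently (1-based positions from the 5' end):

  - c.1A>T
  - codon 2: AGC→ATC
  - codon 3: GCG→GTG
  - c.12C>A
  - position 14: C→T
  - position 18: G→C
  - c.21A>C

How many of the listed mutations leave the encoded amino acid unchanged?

3

Codon 1: ATG (Met) → TTG (Leu) — missense.
Codon 2: AGC (Ser) → ATC (Ile) — missense.
Codon 3: GCG (Ala) → GTG (Val) — missense.
Codon 4: GGC (Gly) → GGA (Gly) — synonymous.
Codon 5: ACT (Thr) → ATT (Ile) — missense.
Codon 6: ACG (Thr) → ACC (Thr) — synonymous.
Codon 7: CCA (Pro) → CCC (Pro) — synonymous.
Synonymous: 3 of 7.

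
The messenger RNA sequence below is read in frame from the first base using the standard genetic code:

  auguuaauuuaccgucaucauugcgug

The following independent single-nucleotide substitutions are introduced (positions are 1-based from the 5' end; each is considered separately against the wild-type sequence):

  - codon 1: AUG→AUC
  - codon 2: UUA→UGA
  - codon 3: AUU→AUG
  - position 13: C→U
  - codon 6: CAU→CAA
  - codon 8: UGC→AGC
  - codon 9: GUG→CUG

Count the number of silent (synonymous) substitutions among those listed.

0

Codon 1: AUG (Met) → AUC (Ile) — missense.
Codon 2: UUA (Leu) → UGA (Stop) — nonsense.
Codon 3: AUU (Ile) → AUG (Met) — missense.
Codon 5: CGU (Arg) → UGU (Cys) — missense.
Codon 6: CAU (His) → CAA (Gln) — missense.
Codon 8: UGC (Cys) → AGC (Ser) — missense.
Codon 9: GUG (Val) → CUG (Leu) — missense.
Synonymous: 0 of 7.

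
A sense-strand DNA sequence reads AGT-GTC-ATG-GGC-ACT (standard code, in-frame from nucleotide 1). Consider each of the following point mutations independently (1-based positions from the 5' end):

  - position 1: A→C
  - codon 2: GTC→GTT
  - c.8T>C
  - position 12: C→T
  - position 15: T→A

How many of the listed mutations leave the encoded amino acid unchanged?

3

Codon 1: AGT (Ser) → CGT (Arg) — missense.
Codon 2: GTC (Val) → GTT (Val) — synonymous.
Codon 3: ATG (Met) → ACG (Thr) — missense.
Codon 4: GGC (Gly) → GGT (Gly) — synonymous.
Codon 5: ACT (Thr) → ACA (Thr) — synonymous.
Synonymous: 3 of 5.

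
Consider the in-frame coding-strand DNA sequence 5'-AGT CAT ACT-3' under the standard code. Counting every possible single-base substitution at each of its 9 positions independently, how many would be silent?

Codon 1 (AGT, Ser): 1 synonymous substitution.
Codon 2 (CAT, His): 1 synonymous substitution.
Codon 3 (ACT, Thr): 3 synonymous substitutions.
Total: 1 + 1 + 3 = 5.

5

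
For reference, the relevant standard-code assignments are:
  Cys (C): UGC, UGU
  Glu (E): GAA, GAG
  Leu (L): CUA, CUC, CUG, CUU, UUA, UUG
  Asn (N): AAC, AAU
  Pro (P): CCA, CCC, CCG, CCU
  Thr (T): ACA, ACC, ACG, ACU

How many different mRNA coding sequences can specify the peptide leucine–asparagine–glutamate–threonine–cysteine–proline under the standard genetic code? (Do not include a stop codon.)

Leu: 6 codons.
Asn: 2 codons.
Glu: 2 codons.
Thr: 4 codons.
Cys: 2 codons.
Pro: 4 codons.
6 × 2 × 2 × 4 × 2 × 4 = 768.

768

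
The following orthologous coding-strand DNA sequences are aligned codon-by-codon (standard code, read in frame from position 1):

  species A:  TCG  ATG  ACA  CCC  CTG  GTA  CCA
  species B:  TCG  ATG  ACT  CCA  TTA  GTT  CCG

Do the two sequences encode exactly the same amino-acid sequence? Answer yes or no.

Codon 1: TCG Ser / TCG Ser — identical.
Codon 2: ATG Met / ATG Met — identical.
Codon 3: ACA Thr / ACT Thr — synonymous.
Codon 4: CCC Pro / CCA Pro — synonymous.
Codon 5: CTG Leu / TTA Leu — synonymous.
Codon 6: GTA Val / GTT Val — synonymous.
Codon 7: CCA Pro / CCG Pro — synonymous.
Nonsynonymous differences: 0 → same protein.

yes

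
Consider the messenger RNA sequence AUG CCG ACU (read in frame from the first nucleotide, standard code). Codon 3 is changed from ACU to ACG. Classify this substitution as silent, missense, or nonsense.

Position 9 falls in codon 3: ACU → Thr.
After the substitution the codon is ACG → Thr.
Both encode Thr, so the change is synonymous.

silent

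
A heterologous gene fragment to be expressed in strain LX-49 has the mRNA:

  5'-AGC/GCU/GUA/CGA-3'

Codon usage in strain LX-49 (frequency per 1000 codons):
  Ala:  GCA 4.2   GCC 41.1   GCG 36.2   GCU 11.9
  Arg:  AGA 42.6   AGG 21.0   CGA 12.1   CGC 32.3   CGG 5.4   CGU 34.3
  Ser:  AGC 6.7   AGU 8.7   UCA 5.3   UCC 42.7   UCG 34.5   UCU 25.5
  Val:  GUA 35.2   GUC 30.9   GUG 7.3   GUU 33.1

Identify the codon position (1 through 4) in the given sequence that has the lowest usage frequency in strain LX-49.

1

Codon 1 AGC (Ser): 6.7 per 1000.
Codon 2 GCU (Ala): 11.9 per 1000.
Codon 3 GUA (Val): 35.2 per 1000.
Codon 4 CGA (Arg): 12.1 per 1000.
Lowest frequency is 6.7 at codon 1.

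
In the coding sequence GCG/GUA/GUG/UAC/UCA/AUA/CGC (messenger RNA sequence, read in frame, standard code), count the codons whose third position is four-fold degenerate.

5

Codon 1 GCG (Ala): third position 4-fold.
Codon 2 GUA (Val): third position 4-fold.
Codon 3 GUG (Val): third position 4-fold.
Codon 4 UAC (Tyr): third position 2-fold.
Codon 5 UCA (Ser): third position 4-fold.
Codon 6 AUA (Ile): third position 3-fold.
Codon 7 CGC (Arg): third position 4-fold.
Four-fold degenerate third positions: 5.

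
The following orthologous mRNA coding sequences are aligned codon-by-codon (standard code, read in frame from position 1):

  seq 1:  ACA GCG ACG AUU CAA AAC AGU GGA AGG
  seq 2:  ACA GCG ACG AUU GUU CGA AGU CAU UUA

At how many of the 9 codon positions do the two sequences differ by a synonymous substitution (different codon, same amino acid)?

0

Codon 1: ACA Thr / ACA Thr — identical.
Codon 2: GCG Ala / GCG Ala — identical.
Codon 3: ACG Thr / ACG Thr — identical.
Codon 4: AUU Ile / AUU Ile — identical.
Codon 5: CAA Gln / GUU Val — nonsynonymous.
Codon 6: AAC Asn / CGA Arg — nonsynonymous.
Codon 7: AGU Ser / AGU Ser — identical.
Codon 8: GGA Gly / CAU His — nonsynonymous.
Codon 9: AGG Arg / UUA Leu — nonsynonymous.
Synonymous differences: 0.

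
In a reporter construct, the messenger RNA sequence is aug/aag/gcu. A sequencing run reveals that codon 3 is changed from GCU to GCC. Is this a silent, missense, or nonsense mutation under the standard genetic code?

silent

Position 9 falls in codon 3: GCU → Ala.
After the substitution the codon is GCC → Ala.
Both encode Ala, so the change is synonymous.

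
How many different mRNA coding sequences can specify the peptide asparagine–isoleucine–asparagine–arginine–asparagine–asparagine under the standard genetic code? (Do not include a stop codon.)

288

Asn: 2 codons.
Ile: 3 codons.
Asn: 2 codons.
Arg: 6 codons.
Asn: 2 codons.
Asn: 2 codons.
2 × 3 × 2 × 6 × 2 × 2 = 288.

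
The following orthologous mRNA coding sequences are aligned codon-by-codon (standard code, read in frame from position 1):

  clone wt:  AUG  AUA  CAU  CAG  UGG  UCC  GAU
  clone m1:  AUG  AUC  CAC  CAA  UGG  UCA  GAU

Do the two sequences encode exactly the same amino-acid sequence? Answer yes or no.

yes

Codon 1: AUG Met / AUG Met — identical.
Codon 2: AUA Ile / AUC Ile — synonymous.
Codon 3: CAU His / CAC His — synonymous.
Codon 4: CAG Gln / CAA Gln — synonymous.
Codon 5: UGG Trp / UGG Trp — identical.
Codon 6: UCC Ser / UCA Ser — synonymous.
Codon 7: GAU Asp / GAU Asp — identical.
Nonsynonymous differences: 0 → same protein.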